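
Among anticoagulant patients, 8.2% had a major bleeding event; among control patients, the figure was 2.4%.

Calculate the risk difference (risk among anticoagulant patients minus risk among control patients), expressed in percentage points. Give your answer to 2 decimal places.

5.80

risk difference = 0.08200 − 0.02400 = 0.05800 → 5.80 percentage points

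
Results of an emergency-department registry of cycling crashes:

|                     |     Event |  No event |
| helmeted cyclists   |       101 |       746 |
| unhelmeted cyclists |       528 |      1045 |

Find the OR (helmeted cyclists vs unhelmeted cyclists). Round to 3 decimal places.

OR = (101 × 1045) / (746 × 528) = 105545/393888 ≈ 0.268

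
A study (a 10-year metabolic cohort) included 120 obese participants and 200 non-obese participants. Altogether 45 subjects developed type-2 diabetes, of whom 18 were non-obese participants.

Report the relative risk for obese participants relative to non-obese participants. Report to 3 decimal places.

2.500

obese participants with the outcome: 45 − 18 = 27
obese participants without the outcome: 120 − 27 = 93
non-obese participants without the outcome: 200 − 18 = 182
risk, obese participants = 27/120 = 0.2250
risk, non-obese participants = 18/200 = 0.0900
RR = 0.2250 / 0.0900 = 2.500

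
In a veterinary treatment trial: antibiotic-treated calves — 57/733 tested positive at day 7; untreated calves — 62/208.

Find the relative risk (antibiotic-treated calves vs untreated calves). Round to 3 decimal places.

0.261

risk, antibiotic-treated calves = 57/733 = 0.0778
risk, untreated calves = 62/208 = 0.2981
RR = 0.0778 / 0.2981 = 0.261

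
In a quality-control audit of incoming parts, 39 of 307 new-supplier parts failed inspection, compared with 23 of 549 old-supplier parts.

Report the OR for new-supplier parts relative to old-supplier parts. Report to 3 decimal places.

odds, new-supplier parts = 39/268 = 0.14552
odds, old-supplier parts = 23/526 = 0.04373
OR = 0.14552 / 0.04373 = 3.328

3.328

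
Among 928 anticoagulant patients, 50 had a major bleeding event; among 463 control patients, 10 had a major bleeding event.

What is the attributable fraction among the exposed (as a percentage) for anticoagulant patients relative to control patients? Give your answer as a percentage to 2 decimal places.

risk, anticoagulant patients = 50/928 = 0.05388
risk, control patients = 10/463 = 0.02160
AR% = (0.05388 − 0.02160) / 0.05388 = 0.5991 → 59.91%

AR% ≈ 59.91%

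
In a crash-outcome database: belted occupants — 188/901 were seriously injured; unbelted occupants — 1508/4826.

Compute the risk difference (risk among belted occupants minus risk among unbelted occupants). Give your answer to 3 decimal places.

-0.104

risk, belted occupants = 188/901 = 0.2087
risk, unbelted occupants = 1508/4826 = 0.3125
risk difference = 0.2087 − 0.3125 = -0.104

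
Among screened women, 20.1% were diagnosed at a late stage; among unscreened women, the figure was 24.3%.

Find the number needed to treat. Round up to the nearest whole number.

NNT: 24

absolute risk difference = 0.042000
1 / 0.042000 = 23.810 → round up → 24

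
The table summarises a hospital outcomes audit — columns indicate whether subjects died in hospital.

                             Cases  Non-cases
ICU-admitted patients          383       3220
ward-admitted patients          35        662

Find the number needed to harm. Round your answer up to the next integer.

risk, ICU-admitted patients = 383/3603 = 0.106300
risk, ward-admitted patients = 35/697 = 0.050215
absolute risk difference = 0.056085
1 / 0.056085 = 17.830 → round up → 18

NNH ≈ 18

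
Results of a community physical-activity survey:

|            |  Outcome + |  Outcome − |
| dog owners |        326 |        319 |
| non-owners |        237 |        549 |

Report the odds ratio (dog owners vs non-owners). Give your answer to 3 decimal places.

OR: 2.367

odds, dog owners = 326/319 = 1.0219
odds, non-owners = 237/549 = 0.4317
OR = 1.0219 / 0.4317 = 2.367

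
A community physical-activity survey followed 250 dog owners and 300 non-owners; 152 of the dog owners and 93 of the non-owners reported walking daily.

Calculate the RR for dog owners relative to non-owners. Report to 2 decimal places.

1.96

risk, dog owners = 152/250 = 0.6080
risk, non-owners = 93/300 = 0.3100
RR = 0.6080 / 0.3100 = 1.96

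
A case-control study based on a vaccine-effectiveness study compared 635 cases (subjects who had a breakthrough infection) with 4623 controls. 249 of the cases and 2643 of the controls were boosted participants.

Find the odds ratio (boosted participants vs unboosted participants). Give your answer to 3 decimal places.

OR = (249 × 1980) / (2643 × 386) = 493020/1020198 ≈ 0.483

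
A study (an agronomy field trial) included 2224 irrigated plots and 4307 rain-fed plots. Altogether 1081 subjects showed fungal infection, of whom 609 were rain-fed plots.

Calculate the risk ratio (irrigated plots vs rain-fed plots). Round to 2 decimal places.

irrigated plots with the outcome: 1081 − 609 = 472
irrigated plots without the outcome: 2224 − 472 = 1752
rain-fed plots without the outcome: 4307 − 609 = 3698
risk, irrigated plots = 472/2224 = 0.2122
risk, rain-fed plots = 609/4307 = 0.1414
RR = 0.2122 / 0.1414 = 1.50

RR = 1.50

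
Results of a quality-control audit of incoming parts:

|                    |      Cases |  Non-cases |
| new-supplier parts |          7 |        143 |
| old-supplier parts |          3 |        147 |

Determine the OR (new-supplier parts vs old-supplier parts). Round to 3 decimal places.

OR = (7 × 147) / (143 × 3) = 1029/429 ≈ 2.399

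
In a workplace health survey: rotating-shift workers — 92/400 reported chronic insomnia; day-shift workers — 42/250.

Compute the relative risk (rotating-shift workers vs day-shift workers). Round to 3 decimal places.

risk, rotating-shift workers = 92/400 = 0.2300
risk, day-shift workers = 42/250 = 0.1680
RR = 0.2300 / 0.1680 = 1.369

RR: 1.369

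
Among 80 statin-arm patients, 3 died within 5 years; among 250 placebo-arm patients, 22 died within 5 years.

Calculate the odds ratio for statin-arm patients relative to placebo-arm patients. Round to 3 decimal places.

OR = (3 × 228) / (77 × 22) = 684/1694 ≈ 0.404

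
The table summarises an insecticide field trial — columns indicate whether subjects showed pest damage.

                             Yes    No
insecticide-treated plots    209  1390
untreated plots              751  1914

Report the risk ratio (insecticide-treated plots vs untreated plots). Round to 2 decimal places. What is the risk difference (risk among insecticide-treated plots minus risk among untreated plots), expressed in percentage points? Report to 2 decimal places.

RR = 0.46; RD = -15.11

risk, insecticide-treated plots = 209/1599 = 0.1307
risk, untreated plots = 751/2665 = 0.2818
RR = 0.1307 / 0.2818 = 0.46
risk difference = 0.1307 − 0.2818 = -0.1511 → -15.11 percentage points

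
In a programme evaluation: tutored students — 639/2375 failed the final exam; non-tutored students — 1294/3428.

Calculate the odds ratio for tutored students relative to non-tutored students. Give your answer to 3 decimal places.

OR = (639 × 2134) / (1736 × 1294) = 1363626/2246384 ≈ 0.607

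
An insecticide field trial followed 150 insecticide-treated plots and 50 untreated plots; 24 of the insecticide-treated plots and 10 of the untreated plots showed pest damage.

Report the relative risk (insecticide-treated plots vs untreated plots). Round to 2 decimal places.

0.80

risk, insecticide-treated plots = 24/150 = 0.1600
risk, untreated plots = 10/50 = 0.2000
RR = 0.1600 / 0.2000 = 0.80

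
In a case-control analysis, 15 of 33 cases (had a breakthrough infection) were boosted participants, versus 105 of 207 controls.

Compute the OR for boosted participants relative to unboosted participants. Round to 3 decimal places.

OR = (15 × 102) / (105 × 18) = 1530/1890 ≈ 0.810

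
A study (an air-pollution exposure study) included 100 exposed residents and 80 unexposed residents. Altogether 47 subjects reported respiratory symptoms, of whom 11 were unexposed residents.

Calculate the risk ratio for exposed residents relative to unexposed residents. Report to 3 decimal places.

RR ≈ 2.618

exposed residents with the outcome: 47 − 11 = 36
exposed residents without the outcome: 100 − 36 = 64
unexposed residents without the outcome: 80 − 11 = 69
risk, exposed residents = 36/100 = 0.3600
risk, unexposed residents = 11/80 = 0.1375
RR = 0.3600 / 0.1375 = 2.618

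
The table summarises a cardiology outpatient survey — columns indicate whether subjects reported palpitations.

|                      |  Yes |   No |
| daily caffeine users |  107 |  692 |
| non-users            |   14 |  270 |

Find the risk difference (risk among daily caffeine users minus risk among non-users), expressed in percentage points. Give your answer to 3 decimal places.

risk, daily caffeine users = 107/799 = 0.13392
risk, non-users = 14/284 = 0.04930
risk difference = 0.13392 − 0.04930 = 0.08462 → 8.462 percentage points

RD ≈ 8.462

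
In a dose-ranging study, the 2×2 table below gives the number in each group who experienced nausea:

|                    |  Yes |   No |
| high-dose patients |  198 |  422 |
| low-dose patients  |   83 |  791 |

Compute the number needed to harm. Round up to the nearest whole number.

risk, high-dose patients = 198/620 = 0.319355
risk, low-dose patients = 83/874 = 0.094966
absolute risk difference = 0.224389
1 / 0.224389 = 4.457 → round up → 5

NNH ≈ 5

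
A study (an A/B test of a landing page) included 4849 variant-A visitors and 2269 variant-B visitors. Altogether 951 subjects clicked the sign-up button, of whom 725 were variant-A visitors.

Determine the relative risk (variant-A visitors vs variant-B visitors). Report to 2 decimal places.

1.50

variant-A visitors without the outcome: 4849 − 725 = 4124
variant-B visitors with the outcome: 951 − 725 = 226
variant-B visitors without the outcome: 2269 − 226 = 2043
risk, variant-A visitors = 725/4849 = 0.1495
risk, variant-B visitors = 226/2269 = 0.0996
RR = 0.1495 / 0.0996 = 1.50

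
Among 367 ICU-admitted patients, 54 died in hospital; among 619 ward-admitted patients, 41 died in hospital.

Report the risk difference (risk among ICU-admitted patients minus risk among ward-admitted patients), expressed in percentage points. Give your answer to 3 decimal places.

risk, ICU-admitted patients = 54/367 = 0.1471
risk, ward-admitted patients = 41/619 = 0.0662
risk difference = 0.1471 − 0.0662 = 0.0809 → 8.090 percentage points

RD = 8.090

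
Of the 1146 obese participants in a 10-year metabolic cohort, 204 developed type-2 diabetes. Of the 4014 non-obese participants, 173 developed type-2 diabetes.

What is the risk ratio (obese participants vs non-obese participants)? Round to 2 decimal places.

risk, obese participants = 204/1146 = 0.17801
risk, non-obese participants = 173/4014 = 0.04310
RR = 0.17801 / 0.04310 = 4.13

4.13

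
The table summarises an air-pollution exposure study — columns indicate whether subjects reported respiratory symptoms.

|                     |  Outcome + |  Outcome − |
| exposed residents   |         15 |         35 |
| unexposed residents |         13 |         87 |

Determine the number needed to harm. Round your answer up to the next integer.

risk, exposed residents = 15/50 = 0.300000
risk, unexposed residents = 13/100 = 0.130000
absolute risk difference = 0.170000
1 / 0.170000 = 5.882 → round up → 6

6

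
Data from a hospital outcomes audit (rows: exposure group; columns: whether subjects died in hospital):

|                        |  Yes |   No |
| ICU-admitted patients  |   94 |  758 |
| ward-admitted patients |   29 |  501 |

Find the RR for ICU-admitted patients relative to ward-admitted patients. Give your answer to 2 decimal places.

RR: 2.02

risk, ICU-admitted patients = 94/852 = 0.1103
risk, ward-admitted patients = 29/530 = 0.0547
RR = 0.1103 / 0.0547 = 2.02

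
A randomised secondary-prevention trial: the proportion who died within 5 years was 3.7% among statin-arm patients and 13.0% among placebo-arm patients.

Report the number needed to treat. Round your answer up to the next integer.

absolute risk difference = 0.093000
1 / 0.093000 = 10.753 → round up → 11

NNT = 11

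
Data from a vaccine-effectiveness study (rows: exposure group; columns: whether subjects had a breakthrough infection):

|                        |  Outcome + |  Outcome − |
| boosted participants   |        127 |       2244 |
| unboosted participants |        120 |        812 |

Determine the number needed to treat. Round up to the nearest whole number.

risk, boosted participants = 127/2371 = 0.053564
risk, unboosted participants = 120/932 = 0.128755
absolute risk difference = 0.075191
1 / 0.075191 = 13.299 → round up → 14

14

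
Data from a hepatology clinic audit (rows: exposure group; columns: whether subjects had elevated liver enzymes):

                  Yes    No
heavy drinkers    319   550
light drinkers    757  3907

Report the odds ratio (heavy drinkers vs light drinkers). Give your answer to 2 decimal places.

OR = (319 × 3907) / (550 × 757) = 1246333/416350 ≈ 2.99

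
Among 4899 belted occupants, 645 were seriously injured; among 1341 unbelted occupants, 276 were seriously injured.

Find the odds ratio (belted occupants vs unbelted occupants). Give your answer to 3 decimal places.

OR = (645 × 1065) / (4254 × 276) = 686925/1174104 ≈ 0.585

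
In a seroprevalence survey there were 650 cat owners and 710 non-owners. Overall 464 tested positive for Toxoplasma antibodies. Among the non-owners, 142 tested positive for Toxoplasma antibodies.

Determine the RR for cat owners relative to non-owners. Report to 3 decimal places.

RR ≈ 2.477

cat owners with the outcome: 464 − 142 = 322
cat owners without the outcome: 650 − 322 = 328
non-owners without the outcome: 710 − 142 = 568
risk, cat owners = 322/650 = 0.4954
risk, non-owners = 142/710 = 0.2000
RR = 0.4954 / 0.2000 = 2.477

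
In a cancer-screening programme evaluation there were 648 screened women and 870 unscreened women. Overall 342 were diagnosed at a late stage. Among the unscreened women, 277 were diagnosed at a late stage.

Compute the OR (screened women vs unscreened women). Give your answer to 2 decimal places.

screened women with the outcome: 342 − 277 = 65
screened women without the outcome: 648 − 65 = 583
unscreened women without the outcome: 870 − 277 = 593
OR = (65 × 593) / (583 × 277) = 38545/161491 ≈ 0.24

0.24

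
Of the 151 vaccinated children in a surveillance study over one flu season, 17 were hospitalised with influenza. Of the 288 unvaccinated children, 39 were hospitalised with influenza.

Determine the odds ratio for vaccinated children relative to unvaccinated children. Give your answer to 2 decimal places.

OR = (17 × 249) / (134 × 39) = 4233/5226 ≈ 0.81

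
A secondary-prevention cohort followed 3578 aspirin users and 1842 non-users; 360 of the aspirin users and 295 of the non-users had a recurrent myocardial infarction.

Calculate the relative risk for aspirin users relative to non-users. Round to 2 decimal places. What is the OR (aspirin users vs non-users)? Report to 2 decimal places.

RR = 0.63; OR = 0.59

risk, aspirin users = 360/3578 = 0.1006
risk, non-users = 295/1842 = 0.1602
RR = 0.1006 / 0.1602 = 0.63
odds, aspirin users = 360/3218 = 0.1119
odds, non-users = 295/1547 = 0.1907
OR = 0.1119 / 0.1907 = 0.59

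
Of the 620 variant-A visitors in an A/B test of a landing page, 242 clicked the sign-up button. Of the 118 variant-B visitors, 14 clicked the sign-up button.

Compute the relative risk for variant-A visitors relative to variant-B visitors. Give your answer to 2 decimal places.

RR: 3.29

risk, variant-A visitors = 242/620 = 0.3903
risk, variant-B visitors = 14/118 = 0.1186
RR = 0.3903 / 0.1186 = 3.29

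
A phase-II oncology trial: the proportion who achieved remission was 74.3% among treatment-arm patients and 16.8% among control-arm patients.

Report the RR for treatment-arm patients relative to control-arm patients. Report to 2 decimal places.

RR = 0.7430 / 0.1680 = 4.42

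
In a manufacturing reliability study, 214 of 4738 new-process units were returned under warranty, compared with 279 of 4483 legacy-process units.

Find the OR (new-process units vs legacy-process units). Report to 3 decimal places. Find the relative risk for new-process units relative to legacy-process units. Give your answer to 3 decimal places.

OR = 0.713; RR = 0.726

odds, new-process units = 214/4524 = 0.04730
odds, legacy-process units = 279/4204 = 0.06637
OR = 0.04730 / 0.06637 = 0.713
risk, new-process units = 214/4738 = 0.04517
risk, legacy-process units = 279/4483 = 0.06224
RR = 0.04517 / 0.06224 = 0.726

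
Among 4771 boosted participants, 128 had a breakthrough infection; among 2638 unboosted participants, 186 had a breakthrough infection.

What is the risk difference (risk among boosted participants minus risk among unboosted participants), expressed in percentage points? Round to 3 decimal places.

risk, boosted participants = 128/4771 = 0.02683
risk, unboosted participants = 186/2638 = 0.07051
risk difference = 0.02683 − 0.07051 = -0.04368 → -4.368 percentage points

-4.368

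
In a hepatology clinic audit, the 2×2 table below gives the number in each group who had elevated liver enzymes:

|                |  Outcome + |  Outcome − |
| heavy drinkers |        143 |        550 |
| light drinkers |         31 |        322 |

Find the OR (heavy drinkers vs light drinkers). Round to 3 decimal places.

OR = (143 × 322) / (550 × 31) = 46046/17050 ≈ 2.701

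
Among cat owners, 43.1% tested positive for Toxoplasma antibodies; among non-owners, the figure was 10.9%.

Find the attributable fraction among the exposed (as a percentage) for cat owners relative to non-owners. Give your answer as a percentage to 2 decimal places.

AR% = (0.4310 − 0.1090) / 0.4310 = 0.7471 → 74.71%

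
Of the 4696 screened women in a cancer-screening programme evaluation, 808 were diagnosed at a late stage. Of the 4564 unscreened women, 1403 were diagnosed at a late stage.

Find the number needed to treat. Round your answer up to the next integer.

risk, screened women = 808/4696 = 0.172061
risk, unscreened women = 1403/4564 = 0.307406
absolute risk difference = 0.135344
1 / 0.135344 = 7.389 → round up → 8

NNT: 8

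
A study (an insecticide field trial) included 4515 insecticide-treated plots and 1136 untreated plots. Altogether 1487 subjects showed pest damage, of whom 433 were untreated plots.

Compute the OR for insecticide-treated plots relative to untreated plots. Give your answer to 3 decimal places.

insecticide-treated plots with the outcome: 1487 − 433 = 1054
insecticide-treated plots without the outcome: 4515 − 1054 = 3461
untreated plots without the outcome: 1136 − 433 = 703
odds, insecticide-treated plots = 1054/3461 = 0.3045
odds, untreated plots = 433/703 = 0.6159
OR = 0.3045 / 0.6159 = 0.494

OR: 0.494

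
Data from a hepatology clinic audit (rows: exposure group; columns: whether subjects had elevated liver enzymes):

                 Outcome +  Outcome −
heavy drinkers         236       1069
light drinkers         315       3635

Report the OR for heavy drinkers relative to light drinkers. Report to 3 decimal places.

OR = (236 × 3635) / (1069 × 315) = 857860/336735 ≈ 2.548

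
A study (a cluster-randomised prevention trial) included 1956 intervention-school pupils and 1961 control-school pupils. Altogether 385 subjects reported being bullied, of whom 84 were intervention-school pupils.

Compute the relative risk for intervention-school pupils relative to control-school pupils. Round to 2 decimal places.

RR = 0.28

intervention-school pupils without the outcome: 1956 − 84 = 1872
control-school pupils with the outcome: 385 − 84 = 301
control-school pupils without the outcome: 1961 − 301 = 1660
risk, intervention-school pupils = 84/1956 = 0.04294
risk, control-school pupils = 301/1961 = 0.15349
RR = 0.04294 / 0.15349 = 0.28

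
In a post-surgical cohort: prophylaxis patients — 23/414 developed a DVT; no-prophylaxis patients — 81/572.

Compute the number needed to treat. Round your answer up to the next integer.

12

risk, prophylaxis patients = 23/414 = 0.055556
risk, no-prophylaxis patients = 81/572 = 0.141608
absolute risk difference = 0.086053
1 / 0.086053 = 11.621 → round up → 12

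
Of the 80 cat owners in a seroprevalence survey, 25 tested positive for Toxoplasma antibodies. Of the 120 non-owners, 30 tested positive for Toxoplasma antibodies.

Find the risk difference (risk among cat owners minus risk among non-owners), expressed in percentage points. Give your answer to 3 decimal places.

6.250

risk, cat owners = 25/80 = 0.3125
risk, non-owners = 30/120 = 0.2500
risk difference = 0.3125 − 0.2500 = 0.0625 → 6.250 percentage points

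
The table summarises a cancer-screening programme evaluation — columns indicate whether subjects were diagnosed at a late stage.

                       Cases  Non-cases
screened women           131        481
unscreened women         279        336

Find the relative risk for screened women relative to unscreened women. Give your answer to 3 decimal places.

RR = 0.472

risk, screened women = 131/612 = 0.2141
risk, unscreened women = 279/615 = 0.4537
RR = 0.2141 / 0.4537 = 0.472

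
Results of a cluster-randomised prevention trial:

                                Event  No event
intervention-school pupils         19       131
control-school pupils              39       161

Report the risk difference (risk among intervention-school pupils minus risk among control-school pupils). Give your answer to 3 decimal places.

RD: -0.068

risk, intervention-school pupils = 19/150 = 0.1267
risk, control-school pupils = 39/200 = 0.1950
risk difference = 0.1267 − 0.1950 = -0.068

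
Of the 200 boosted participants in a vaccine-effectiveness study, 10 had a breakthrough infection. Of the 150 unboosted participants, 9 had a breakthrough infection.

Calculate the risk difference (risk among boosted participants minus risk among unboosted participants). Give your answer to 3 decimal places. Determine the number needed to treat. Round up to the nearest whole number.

RD = -0.010; NNT = 100

risk, boosted participants = 10/200 = 0.0500
risk, unboosted participants = 9/150 = 0.0600
risk difference = 0.0500 − 0.0600 = -0.010
absolute risk difference = 0.010000
1 / 0.010000 = 100.000 → round up → 100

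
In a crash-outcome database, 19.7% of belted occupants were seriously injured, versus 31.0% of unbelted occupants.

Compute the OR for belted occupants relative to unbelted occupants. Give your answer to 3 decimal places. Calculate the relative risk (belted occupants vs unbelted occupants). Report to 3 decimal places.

odds, belted occupants = 0.1970/0.8030 = 0.2453
odds, unbelted occupants = 0.3100/0.6900 = 0.4493
OR = 0.2453 / 0.4493 = 0.546
RR = 0.1970 / 0.3100 = 0.635

OR = 0.546; RR = 0.635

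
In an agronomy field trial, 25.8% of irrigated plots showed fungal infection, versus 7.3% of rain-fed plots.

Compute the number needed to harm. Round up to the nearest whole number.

absolute risk difference = 0.185000
1 / 0.185000 = 5.405 → round up → 6

NNH: 6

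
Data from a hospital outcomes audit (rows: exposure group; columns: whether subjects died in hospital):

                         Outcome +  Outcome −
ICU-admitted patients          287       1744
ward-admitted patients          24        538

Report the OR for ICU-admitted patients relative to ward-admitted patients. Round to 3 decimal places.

3.689

odds, ICU-admitted patients = 287/1744 = 0.16456
odds, ward-admitted patients = 24/538 = 0.04461
OR = 0.16456 / 0.04461 = 3.689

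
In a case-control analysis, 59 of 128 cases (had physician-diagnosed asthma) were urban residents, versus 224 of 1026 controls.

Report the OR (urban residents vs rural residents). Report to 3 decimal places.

OR = (59 × 802) / (224 × 69) = 47318/15456 ≈ 3.061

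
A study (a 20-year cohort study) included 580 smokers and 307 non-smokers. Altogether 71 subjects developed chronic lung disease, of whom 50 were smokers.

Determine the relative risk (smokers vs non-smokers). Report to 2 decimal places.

1.26

smokers without the outcome: 580 − 50 = 530
non-smokers with the outcome: 71 − 50 = 21
non-smokers without the outcome: 307 − 21 = 286
risk, smokers = 50/580 = 0.0862
risk, non-smokers = 21/307 = 0.0684
RR = 0.0862 / 0.0684 = 1.26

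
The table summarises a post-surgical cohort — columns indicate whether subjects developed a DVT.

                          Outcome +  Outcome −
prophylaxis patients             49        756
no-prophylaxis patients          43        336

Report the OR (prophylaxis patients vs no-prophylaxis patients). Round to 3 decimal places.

OR = (49 × 336) / (756 × 43) = 16464/32508 ≈ 0.506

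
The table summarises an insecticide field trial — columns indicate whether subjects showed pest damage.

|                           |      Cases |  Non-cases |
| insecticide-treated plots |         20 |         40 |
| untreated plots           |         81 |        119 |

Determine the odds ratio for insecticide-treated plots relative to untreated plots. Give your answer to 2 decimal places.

OR = (20 × 119) / (40 × 81) = 2380/3240 ≈ 0.73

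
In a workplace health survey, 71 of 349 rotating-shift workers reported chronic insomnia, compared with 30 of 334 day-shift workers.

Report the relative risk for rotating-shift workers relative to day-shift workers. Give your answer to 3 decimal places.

RR ≈ 2.265

risk, rotating-shift workers = 71/349 = 0.2034
risk, day-shift workers = 30/334 = 0.0898
RR = 0.2034 / 0.0898 = 2.265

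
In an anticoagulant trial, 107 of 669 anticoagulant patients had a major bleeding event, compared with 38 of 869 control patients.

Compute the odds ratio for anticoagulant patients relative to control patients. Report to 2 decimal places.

odds, anticoagulant patients = 107/562 = 0.19039
odds, control patients = 38/831 = 0.04573
OR = 0.19039 / 0.04573 = 4.16

OR = 4.16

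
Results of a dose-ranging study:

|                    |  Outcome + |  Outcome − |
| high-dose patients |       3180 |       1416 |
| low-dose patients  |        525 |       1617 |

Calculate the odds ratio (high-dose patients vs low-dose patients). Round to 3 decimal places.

6.917

odds, high-dose patients = 3180/1416 = 2.2458
odds, low-dose patients = 525/1617 = 0.3247
OR = 2.2458 / 0.3247 = 6.917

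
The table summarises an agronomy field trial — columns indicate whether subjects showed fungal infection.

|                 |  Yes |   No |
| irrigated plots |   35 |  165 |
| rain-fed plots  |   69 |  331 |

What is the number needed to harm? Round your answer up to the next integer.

400

risk, irrigated plots = 35/200 = 0.175000
risk, rain-fed plots = 69/400 = 0.172500
absolute risk difference = 0.002500
1 / 0.002500 = 400.000 → round up → 400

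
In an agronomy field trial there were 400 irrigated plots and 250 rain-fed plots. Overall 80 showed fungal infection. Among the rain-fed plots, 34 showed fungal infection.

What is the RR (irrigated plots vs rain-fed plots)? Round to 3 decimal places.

RR ≈ 0.846

irrigated plots with the outcome: 80 − 34 = 46
irrigated plots without the outcome: 400 − 46 = 354
rain-fed plots without the outcome: 250 − 34 = 216
risk, irrigated plots = 46/400 = 0.1150
risk, rain-fed plots = 34/250 = 0.1360
RR = 0.1150 / 0.1360 = 0.846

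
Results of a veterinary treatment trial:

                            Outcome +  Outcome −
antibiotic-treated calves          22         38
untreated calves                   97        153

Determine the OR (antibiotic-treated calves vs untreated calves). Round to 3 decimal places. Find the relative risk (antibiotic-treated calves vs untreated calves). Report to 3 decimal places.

OR = 0.913; RR = 0.945

OR = (22 × 153) / (38 × 97) = 3366/3686 ≈ 0.913
risk, antibiotic-treated calves = 22/60 = 0.3667
risk, untreated calves = 97/250 = 0.3880
RR = 0.3667 / 0.3880 = 0.945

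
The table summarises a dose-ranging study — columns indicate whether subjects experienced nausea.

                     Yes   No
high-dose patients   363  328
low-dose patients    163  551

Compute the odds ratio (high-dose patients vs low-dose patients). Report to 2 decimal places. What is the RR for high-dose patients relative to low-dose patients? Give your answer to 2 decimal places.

OR = (363 × 551) / (328 × 163) = 200013/53464 ≈ 3.74
risk, high-dose patients = 363/691 = 0.5253
risk, low-dose patients = 163/714 = 0.2283
RR = 0.5253 / 0.2283 = 2.30

OR = 3.74; RR = 2.30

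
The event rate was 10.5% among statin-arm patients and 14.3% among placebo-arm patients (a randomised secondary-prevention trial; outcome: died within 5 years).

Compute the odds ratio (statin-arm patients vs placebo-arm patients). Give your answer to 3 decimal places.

odds, statin-arm patients = 0.1050/0.8950 = 0.1173
odds, placebo-arm patients = 0.1430/0.8570 = 0.1669
OR = 0.1173 / 0.1669 = 0.703

0.703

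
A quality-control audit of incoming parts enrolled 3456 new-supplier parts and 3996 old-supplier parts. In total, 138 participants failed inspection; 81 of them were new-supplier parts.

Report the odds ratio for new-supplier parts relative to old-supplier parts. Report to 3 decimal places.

OR = 1.659

new-supplier parts without the outcome: 3456 − 81 = 3375
old-supplier parts with the outcome: 138 − 81 = 57
old-supplier parts without the outcome: 3996 − 57 = 3939
odds, new-supplier parts = 81/3375 = 0.02400
odds, old-supplier parts = 57/3939 = 0.01447
OR = 0.02400 / 0.01447 = 1.659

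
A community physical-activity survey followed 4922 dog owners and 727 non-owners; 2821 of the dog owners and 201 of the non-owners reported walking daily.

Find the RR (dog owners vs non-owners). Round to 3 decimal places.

2.073

risk, dog owners = 2821/4922 = 0.5731
risk, non-owners = 201/727 = 0.2765
RR = 0.5731 / 0.2765 = 2.073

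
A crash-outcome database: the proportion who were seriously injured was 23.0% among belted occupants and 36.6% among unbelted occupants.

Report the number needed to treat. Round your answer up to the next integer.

NNT ≈ 8

absolute risk difference = 0.136000
1 / 0.136000 = 7.353 → round up → 8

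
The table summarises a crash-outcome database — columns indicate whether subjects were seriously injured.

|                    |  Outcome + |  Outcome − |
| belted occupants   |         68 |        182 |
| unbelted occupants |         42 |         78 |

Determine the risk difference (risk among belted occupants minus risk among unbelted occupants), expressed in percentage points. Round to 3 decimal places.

risk, belted occupants = 68/250 = 0.2720
risk, unbelted occupants = 42/120 = 0.3500
risk difference = 0.2720 − 0.3500 = -0.0780 → -7.800 percentage points

RD ≈ -7.800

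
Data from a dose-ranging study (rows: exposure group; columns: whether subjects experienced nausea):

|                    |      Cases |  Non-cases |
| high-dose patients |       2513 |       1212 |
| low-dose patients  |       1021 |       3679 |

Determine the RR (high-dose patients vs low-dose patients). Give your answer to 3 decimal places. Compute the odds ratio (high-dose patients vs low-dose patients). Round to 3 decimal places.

risk, high-dose patients = 2513/3725 = 0.6746
risk, low-dose patients = 1021/4700 = 0.2172
RR = 0.6746 / 0.2172 = 3.106
OR = (2513 × 3679) / (1212 × 1021) = 9245327/1237452 ≈ 7.471

RR = 3.106; OR = 7.471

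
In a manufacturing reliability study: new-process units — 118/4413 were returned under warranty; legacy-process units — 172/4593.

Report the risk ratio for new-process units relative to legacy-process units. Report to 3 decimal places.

RR ≈ 0.714

risk, new-process units = 118/4413 = 0.02674
risk, legacy-process units = 172/4593 = 0.03745
RR = 0.02674 / 0.03745 = 0.714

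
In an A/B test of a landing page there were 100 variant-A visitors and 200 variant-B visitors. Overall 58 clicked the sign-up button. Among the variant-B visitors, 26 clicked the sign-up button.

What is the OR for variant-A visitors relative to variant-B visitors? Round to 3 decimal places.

variant-A visitors with the outcome: 58 − 26 = 32
variant-A visitors without the outcome: 100 − 32 = 68
variant-B visitors without the outcome: 200 − 26 = 174
OR = (32 × 174) / (68 × 26) = 5568/1768 ≈ 3.149

OR ≈ 3.149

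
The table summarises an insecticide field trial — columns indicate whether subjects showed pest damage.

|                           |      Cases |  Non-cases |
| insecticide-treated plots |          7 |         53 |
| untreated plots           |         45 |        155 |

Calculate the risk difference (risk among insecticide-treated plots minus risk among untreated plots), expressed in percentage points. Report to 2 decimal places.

risk, insecticide-treated plots = 7/60 = 0.1167
risk, untreated plots = 45/200 = 0.2250
risk difference = 0.1167 − 0.2250 = -0.1083 → -10.83 percentage points

-10.83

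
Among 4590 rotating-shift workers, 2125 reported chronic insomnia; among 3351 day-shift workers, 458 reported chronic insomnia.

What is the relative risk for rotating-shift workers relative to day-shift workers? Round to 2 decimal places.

3.39

risk, rotating-shift workers = 2125/4590 = 0.4630
risk, day-shift workers = 458/3351 = 0.1367
RR = 0.4630 / 0.1367 = 3.39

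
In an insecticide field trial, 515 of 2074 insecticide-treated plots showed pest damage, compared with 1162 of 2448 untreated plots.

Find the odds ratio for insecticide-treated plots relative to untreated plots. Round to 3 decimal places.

odds, insecticide-treated plots = 515/1559 = 0.3303
odds, untreated plots = 1162/1286 = 0.9036
OR = 0.3303 / 0.9036 = 0.366

0.366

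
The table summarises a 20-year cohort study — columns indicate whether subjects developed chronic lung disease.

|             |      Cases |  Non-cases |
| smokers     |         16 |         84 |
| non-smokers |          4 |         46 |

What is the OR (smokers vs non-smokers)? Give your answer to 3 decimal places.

OR = (16 × 46) / (84 × 4) = 736/336 ≈ 2.190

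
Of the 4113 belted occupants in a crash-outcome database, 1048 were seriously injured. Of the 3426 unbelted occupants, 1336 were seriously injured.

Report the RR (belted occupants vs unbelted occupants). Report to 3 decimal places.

0.653

risk, belted occupants = 1048/4113 = 0.2548
risk, unbelted occupants = 1336/3426 = 0.3900
RR = 0.2548 / 0.3900 = 0.653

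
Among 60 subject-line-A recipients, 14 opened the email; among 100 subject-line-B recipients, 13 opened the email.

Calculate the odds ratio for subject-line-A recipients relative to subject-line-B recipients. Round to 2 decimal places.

OR = (14 × 87) / (46 × 13) = 1218/598 ≈ 2.04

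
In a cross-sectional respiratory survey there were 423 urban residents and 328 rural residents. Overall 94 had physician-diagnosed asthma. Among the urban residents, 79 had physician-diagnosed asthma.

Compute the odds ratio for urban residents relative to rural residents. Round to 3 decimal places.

urban residents without the outcome: 423 − 79 = 344
rural residents with the outcome: 94 − 79 = 15
rural residents without the outcome: 328 − 15 = 313
odds, urban residents = 79/344 = 0.22965
odds, rural residents = 15/313 = 0.04792
OR = 0.22965 / 0.04792 = 4.792

OR = 4.792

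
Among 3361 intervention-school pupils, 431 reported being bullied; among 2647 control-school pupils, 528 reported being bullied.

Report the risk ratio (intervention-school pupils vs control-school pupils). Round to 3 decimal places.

risk, intervention-school pupils = 431/3361 = 0.1282
risk, control-school pupils = 528/2647 = 0.1995
RR = 0.1282 / 0.1995 = 0.643

0.643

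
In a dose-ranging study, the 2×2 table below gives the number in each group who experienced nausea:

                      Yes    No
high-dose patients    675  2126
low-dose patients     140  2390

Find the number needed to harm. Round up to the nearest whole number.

6

risk, high-dose patients = 675/2801 = 0.240985
risk, low-dose patients = 140/2530 = 0.055336
absolute risk difference = 0.185649
1 / 0.185649 = 5.387 → round up → 6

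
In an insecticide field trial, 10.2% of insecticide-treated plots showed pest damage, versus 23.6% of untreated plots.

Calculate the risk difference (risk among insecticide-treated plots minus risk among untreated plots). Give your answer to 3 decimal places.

risk difference = 0.1020 − 0.2360 = -0.134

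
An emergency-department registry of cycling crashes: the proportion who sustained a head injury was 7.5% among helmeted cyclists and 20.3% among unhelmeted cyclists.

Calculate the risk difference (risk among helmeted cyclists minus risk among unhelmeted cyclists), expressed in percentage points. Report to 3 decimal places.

-12.800

risk difference = 0.0750 − 0.2030 = -0.1280 → -12.800 percentage points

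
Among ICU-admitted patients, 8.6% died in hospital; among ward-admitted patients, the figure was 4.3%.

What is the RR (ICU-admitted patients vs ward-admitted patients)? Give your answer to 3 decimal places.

RR = 0.08600 / 0.04300 = 2.000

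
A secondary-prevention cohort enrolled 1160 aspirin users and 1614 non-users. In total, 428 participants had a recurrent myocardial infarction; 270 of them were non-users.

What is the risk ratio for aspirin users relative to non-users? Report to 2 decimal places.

RR = 0.81

aspirin users with the outcome: 428 − 270 = 158
aspirin users without the outcome: 1160 − 158 = 1002
non-users without the outcome: 1614 − 270 = 1344
risk, aspirin users = 158/1160 = 0.1362
risk, non-users = 270/1614 = 0.1673
RR = 0.1362 / 0.1673 = 0.81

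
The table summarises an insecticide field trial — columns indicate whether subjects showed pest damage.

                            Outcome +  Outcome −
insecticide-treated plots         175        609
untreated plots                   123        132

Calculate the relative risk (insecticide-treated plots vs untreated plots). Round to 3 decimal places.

risk, insecticide-treated plots = 175/784 = 0.2232
risk, untreated plots = 123/255 = 0.4824
RR = 0.2232 / 0.4824 = 0.463

0.463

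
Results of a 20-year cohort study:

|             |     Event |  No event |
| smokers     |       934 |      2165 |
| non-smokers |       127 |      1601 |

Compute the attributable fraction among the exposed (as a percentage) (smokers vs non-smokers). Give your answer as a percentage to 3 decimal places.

75.614%

risk, smokers = 934/3099 = 0.3014
risk, non-smokers = 127/1728 = 0.0735
AR% = (0.3014 − 0.0735) / 0.3014 = 0.7561 → 75.614%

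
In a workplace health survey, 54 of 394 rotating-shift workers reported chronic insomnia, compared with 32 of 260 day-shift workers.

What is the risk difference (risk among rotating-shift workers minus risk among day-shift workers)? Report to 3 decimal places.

RD: 0.014

risk, rotating-shift workers = 54/394 = 0.1371
risk, day-shift workers = 32/260 = 0.1231
risk difference = 0.1371 − 0.1231 = 0.014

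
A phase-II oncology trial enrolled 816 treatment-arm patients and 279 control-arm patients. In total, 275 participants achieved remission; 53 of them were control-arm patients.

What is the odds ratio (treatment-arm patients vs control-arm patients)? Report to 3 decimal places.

OR: 1.594

treatment-arm patients with the outcome: 275 − 53 = 222
treatment-arm patients without the outcome: 816 − 222 = 594
control-arm patients without the outcome: 279 − 53 = 226
odds, treatment-arm patients = 222/594 = 0.3737
odds, control-arm patients = 53/226 = 0.2345
OR = 0.3737 / 0.2345 = 1.594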